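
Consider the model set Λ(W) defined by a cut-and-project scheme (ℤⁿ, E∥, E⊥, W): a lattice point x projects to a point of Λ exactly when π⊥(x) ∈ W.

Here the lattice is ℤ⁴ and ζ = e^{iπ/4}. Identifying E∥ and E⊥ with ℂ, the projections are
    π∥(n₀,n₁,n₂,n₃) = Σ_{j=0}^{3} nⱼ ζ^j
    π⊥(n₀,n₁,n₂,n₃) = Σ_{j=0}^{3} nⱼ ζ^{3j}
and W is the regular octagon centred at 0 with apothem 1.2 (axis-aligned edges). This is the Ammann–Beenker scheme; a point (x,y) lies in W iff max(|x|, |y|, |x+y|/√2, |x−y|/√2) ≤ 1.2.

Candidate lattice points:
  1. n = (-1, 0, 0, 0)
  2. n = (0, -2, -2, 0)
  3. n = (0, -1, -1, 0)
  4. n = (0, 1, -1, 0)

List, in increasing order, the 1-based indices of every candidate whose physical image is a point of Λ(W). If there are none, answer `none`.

1, 3

Internal map: ζ^{3j} for j=0..3 gives (1,0), (−√2/2,√2/2), (0,−1), (√2/2,√2/2).
#1 (-1, 0, 0, 0): internal (-1.0000, 0.0000); octagon support 1.0000 vs apothem 1.2 → ∈ W
#2 (0, -2, -2, 0): internal (1.4142, 0.5858); octagon support 1.4142 vs apothem 1.2 → ∉ W
#3 (0, -1, -1, 0): internal (0.7071, 0.2929); octagon support 0.7071 vs apothem 1.2 → ∈ W
#4 (0, 1, -1, 0): internal (-0.7071, 1.7071); octagon support 1.7071 vs apothem 1.2 → ∉ W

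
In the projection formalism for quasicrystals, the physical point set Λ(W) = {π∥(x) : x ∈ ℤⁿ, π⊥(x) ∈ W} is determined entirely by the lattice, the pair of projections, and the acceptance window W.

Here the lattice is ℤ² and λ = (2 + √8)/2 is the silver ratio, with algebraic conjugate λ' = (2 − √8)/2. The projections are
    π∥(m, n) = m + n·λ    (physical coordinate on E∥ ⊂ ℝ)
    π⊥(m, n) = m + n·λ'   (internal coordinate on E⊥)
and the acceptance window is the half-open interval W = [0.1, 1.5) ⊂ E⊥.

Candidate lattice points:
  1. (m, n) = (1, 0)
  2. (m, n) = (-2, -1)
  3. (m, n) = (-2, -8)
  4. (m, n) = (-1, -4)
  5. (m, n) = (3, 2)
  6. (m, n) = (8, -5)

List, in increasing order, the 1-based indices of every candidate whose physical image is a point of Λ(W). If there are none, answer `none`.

Numerically λ ≈ 2.41421 and λ' = −1/λ ≈ -0.41421.
[1] lift (1,0): star map gives 1.00000; window check 0.1 ≤ 1.00000 < 1.5 is true → IN Λ
[2] lift (-2,-1): star map gives -1.58579; window check 0.1 ≤ -1.58579 < 1.5 is false → out
[3] lift (-2,-8): star map gives 1.31371; window check 0.1 ≤ 1.31371 < 1.5 is true → IN Λ
[4] lift (-1,-4): star map gives 0.65685; window check 0.1 ≤ 0.65685 < 1.5 is true → IN Λ
[5] lift (3,2): star map gives 2.17157; window check 0.1 ≤ 2.17157 < 1.5 is false → out
[6] lift (8,-5): star map gives 10.07107; window check 0.1 ≤ 10.07107 < 1.5 is false → out

1, 3, 4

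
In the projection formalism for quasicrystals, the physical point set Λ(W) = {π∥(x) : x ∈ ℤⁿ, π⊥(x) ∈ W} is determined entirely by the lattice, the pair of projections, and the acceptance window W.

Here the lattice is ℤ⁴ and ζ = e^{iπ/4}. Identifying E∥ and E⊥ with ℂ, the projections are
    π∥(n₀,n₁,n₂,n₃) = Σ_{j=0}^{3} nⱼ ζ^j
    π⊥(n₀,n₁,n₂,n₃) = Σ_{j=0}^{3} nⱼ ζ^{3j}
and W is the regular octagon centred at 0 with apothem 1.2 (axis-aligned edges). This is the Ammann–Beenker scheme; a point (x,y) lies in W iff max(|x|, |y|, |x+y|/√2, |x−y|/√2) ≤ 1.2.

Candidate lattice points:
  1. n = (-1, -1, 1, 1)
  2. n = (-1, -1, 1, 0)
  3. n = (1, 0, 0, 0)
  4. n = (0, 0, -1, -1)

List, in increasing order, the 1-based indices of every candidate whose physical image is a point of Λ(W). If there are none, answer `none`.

π⊥(n) = n₀ + n₁ζ³ + n₂ζ⁶ + n₃ζ⁹ where ζ = e^{iπ/4}.
#1 (-1, -1, 1, 1): internal (0.4142, -1.0000); octagon support 1.0000 vs apothem 1.2 → ∈ W
#2 (-1, -1, 1, 0): internal (-0.2929, -1.7071); octagon support 1.7071 vs apothem 1.2 → ∉ W
#3 (1, 0, 0, 0): internal (1.0000, 0.0000); octagon support 1.0000 vs apothem 1.2 → ∈ W
#4 (0, 0, -1, -1): internal (-0.7071, 0.2929); octagon support 0.7071 vs apothem 1.2 → ∈ W

1, 3, 4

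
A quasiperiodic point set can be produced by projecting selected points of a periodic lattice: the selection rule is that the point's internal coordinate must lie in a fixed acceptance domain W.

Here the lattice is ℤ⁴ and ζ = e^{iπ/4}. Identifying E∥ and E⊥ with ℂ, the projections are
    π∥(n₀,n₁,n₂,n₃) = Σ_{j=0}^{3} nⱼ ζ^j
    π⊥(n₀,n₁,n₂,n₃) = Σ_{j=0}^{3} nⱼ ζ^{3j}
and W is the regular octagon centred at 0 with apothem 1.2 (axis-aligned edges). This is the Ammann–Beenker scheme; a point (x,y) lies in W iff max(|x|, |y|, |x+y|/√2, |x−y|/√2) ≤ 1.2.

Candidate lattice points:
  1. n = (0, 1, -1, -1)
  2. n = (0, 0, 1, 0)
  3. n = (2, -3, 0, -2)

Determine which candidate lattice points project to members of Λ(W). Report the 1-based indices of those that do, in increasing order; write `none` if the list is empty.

2

With ζ = e^{iπ/4} the internal vectors are ζ^0,ζ^3,ζ^6,ζ^9.
candidate 1: n = (0, 1, -1, -1) → π⊥ ≈ (-1.4142, +1.0000); max(|x|,|y|,|x±y|/√2) = 1.7071 > 1.2 ⇒ ∉ W
candidate 2: n = (0, 0, 1, 0) → π⊥ ≈ (+0.0000, -1.0000); max(|x|,|y|,|x±y|/√2) = 1.0000 ≤ 1.2 ⇒ ∈ W
candidate 3: n = (2, -3, 0, -2) → π⊥ ≈ (+2.7071, -3.5355); max(|x|,|y|,|x±y|/√2) = 4.4142 > 1.2 ⇒ ∉ W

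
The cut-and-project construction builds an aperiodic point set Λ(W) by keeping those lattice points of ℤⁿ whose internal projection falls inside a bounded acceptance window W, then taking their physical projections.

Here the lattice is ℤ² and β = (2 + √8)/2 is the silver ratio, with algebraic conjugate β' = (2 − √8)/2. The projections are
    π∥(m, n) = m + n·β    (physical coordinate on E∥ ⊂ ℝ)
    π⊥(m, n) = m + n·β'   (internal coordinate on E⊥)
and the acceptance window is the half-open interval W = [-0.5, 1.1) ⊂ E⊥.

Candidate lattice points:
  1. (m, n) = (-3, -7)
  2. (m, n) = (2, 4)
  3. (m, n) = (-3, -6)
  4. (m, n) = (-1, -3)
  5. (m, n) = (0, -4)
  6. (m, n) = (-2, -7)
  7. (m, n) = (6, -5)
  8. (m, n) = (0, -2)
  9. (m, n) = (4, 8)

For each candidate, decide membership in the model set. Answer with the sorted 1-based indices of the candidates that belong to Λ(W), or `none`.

1, 2, 4, 6, 8, 9

β' = (2−√8)/2 ≈ -0.4142.
candidate 1: (m,n)=(-3,-7) → π∥ = -3-7·β ≈ -19.8995, π⊥ = -3-7·β' ≈ -0.1005 ∈ [-0.5, 1.1) ⇒ IN Λ
candidate 2: (m,n)=(2,4) → π∥ = 2+4·β ≈ 11.6569, π⊥ = 2+4·β' ≈ 0.3431 ∈ [-0.5, 1.1) ⇒ IN Λ
candidate 3: (m,n)=(-3,-6) → π∥ = -3-6·β ≈ -17.4853, π⊥ = -3-6·β' ≈ -0.5147 ∉ [-0.5, 1.1) ⇒ out
candidate 4: (m,n)=(-1,-3) → π∥ = -1-3·β ≈ -8.2426, π⊥ = -1-3·β' ≈ 0.2426 ∈ [-0.5, 1.1) ⇒ IN Λ
candidate 5: (m,n)=(0,-4) → π∥ = 0-4·β ≈ -9.6569, π⊥ = 0-4·β' ≈ 1.6569 ∉ [-0.5, 1.1) ⇒ out
candidate 6: (m,n)=(-2,-7) → π∥ = -2-7·β ≈ -18.8995, π⊥ = -2-7·β' ≈ 0.8995 ∈ [-0.5, 1.1) ⇒ IN Λ
candidate 7: (m,n)=(6,-5) → π∥ = 6-5·β ≈ -6.0711, π⊥ = 6-5·β' ≈ 8.0711 ∉ [-0.5, 1.1) ⇒ out
candidate 8: (m,n)=(0,-2) → π∥ = 0-2·β ≈ -4.8284, π⊥ = 0-2·β' ≈ 0.8284 ∈ [-0.5, 1.1) ⇒ IN Λ
candidate 9: (m,n)=(4,8) → π∥ = 4+8·β ≈ 23.3137, π⊥ = 4+8·β' ≈ 0.6863 ∈ [-0.5, 1.1) ⇒ IN Λ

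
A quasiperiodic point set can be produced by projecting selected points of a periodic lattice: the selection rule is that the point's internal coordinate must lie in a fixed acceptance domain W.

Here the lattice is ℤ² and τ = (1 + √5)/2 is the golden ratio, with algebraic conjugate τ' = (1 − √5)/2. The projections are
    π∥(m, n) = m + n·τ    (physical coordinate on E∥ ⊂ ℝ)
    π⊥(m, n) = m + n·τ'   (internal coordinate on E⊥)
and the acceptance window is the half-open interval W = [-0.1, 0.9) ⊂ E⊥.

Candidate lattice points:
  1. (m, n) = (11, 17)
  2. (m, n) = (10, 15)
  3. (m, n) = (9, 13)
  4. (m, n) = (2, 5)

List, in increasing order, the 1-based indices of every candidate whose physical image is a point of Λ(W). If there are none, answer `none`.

1, 2

Numerically τ ≈ 1.6180 and τ' = −1/τ ≈ -0.6180.
#1 (11,17): internal coord 11 + (17)·τ' = +0.4934; +0.4934 ∈ [-0.1, 0.9) → IN Λ
#2 (10,15): internal coord 10 + (15)·τ' = +0.7295; +0.7295 ∈ [-0.1, 0.9) → IN Λ
#3 (9,13): internal coord 9 + (13)·τ' = +0.9656; +0.9656 ∉ [-0.1, 0.9) → out
#4 (2,5): internal coord 2 + (5)·τ' = -1.0902; -1.0902 ∉ [-0.1, 0.9) → out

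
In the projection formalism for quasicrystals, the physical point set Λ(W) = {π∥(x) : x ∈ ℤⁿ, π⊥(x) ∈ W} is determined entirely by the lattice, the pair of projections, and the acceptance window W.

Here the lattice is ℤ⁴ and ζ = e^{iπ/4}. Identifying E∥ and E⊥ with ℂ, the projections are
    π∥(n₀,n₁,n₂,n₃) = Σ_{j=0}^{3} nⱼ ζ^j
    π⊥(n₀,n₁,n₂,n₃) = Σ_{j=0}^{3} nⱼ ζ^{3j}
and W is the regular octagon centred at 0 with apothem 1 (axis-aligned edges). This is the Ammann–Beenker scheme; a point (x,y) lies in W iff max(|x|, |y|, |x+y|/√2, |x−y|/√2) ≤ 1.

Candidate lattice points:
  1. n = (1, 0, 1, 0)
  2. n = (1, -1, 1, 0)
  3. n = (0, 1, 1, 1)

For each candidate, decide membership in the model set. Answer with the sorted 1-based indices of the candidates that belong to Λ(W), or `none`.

3

Internal map: ζ^{3j} for j=0..3 gives (1,0), (−√2/2,√2/2), (0,−1), (√2/2,√2/2).
candidate 1: n = (1, 0, 1, 0) → π⊥ ≈ (+1.00000, -1.00000); max(|x|,|y|,|x±y|/√2) = 1.41421 > 1 ⇒ ∉ W
candidate 2: n = (1, -1, 1, 0) → π⊥ ≈ (+1.70711, -1.70711); max(|x|,|y|,|x±y|/√2) = 2.41421 > 1 ⇒ ∉ W
candidate 3: n = (0, 1, 1, 1) → π⊥ ≈ (+0.00000, +0.41421); max(|x|,|y|,|x±y|/√2) = 0.41421 ≤ 1 ⇒ ∈ W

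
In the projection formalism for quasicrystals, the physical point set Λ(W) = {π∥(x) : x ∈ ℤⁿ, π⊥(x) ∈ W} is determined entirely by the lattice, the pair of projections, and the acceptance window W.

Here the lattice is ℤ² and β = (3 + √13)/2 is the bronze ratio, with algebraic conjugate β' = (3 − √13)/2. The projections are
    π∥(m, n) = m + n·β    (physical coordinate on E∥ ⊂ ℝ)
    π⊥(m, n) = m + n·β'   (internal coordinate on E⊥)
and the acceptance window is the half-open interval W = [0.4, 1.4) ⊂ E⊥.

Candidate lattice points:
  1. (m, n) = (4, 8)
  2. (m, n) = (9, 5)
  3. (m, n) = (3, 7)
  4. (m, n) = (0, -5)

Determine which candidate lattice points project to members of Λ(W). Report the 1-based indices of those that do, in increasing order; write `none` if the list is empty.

3

Numerically β ≈ 3.3028 and β' = −1/β ≈ -0.3028.
#1 (4,8): internal coord 4 + (8)·β' = +1.5778; +1.5778 ∉ [0.4, 1.4) → out
#2 (9,5): internal coord 9 + (5)·β' = +7.4861; +7.4861 ∉ [0.4, 1.4) → out
#3 (3,7): internal coord 3 + (7)·β' = +0.8806; +0.8806 ∈ [0.4, 1.4) → IN Λ
#4 (0,-5): internal coord 0 + (-5)·β' = +1.5139; +1.5139 ∉ [0.4, 1.4) → out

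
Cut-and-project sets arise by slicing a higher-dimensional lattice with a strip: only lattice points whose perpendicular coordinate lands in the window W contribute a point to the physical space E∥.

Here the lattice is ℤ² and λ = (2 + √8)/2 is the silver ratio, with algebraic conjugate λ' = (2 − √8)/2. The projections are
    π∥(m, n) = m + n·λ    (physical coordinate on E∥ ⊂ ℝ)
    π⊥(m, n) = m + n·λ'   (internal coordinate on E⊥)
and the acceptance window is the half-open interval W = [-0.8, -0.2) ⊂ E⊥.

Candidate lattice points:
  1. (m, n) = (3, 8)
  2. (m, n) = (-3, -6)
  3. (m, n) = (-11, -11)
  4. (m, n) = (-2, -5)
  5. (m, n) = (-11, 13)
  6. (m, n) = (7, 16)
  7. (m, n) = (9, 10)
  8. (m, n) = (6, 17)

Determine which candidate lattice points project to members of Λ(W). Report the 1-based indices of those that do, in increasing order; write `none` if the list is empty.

Numerically λ ≈ 2.414214 and λ' = −1/λ ≈ -0.414214.
#1 (3,8): internal coord 3 + (8)·λ' = -0.313708; -0.313708 ∈ [-0.8, -0.2) → IN Λ
#2 (-3,-6): internal coord -3 + (-6)·λ' = -0.514719; -0.514719 ∈ [-0.8, -0.2) → IN Λ
#3 (-11,-11): internal coord -11 + (-11)·λ' = -6.443651; -6.443651 ∉ [-0.8, -0.2) → out
#4 (-2,-5): internal coord -2 + (-5)·λ' = +0.071068; +0.071068 ∉ [-0.8, -0.2) → out
#5 (-11,13): internal coord -11 + (13)·λ' = -16.384776; -16.384776 ∉ [-0.8, -0.2) → out
#6 (7,16): internal coord 7 + (16)·λ' = +0.372583; +0.372583 ∉ [-0.8, -0.2) → out
#7 (9,10): internal coord 9 + (10)·λ' = +4.857864; +4.857864 ∉ [-0.8, -0.2) → out
#8 (6,17): internal coord 6 + (17)·λ' = -1.041631; -1.041631 ∉ [-0.8, -0.2) → out

1, 2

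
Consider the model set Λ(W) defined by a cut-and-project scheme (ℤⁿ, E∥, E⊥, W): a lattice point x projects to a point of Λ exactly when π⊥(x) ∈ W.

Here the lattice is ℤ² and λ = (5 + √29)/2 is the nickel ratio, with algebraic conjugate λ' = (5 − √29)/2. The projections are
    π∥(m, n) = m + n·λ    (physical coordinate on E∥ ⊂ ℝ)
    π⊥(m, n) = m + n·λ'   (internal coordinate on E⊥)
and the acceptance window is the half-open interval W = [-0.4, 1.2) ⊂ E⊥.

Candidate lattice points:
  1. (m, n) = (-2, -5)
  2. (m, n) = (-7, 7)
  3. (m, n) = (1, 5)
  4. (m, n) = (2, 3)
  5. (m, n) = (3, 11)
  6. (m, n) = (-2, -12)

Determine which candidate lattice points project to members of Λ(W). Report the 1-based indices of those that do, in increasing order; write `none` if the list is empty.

3, 5, 6

Compute λ' = (5−√29)/2 = -0.19258, so π⊥(m,n) = m -0.19258·n.
[1] lift (-2,-5): star map gives -1.03709; window check -0.4 ≤ -1.03709 < 1.2 is false → out
[2] lift (-7,7): star map gives -8.34808; window check -0.4 ≤ -8.34808 < 1.2 is false → out
[3] lift (1,5): star map gives 0.03709; window check -0.4 ≤ 0.03709 < 1.2 is true → IN Λ
[4] lift (2,3): star map gives 1.42225; window check -0.4 ≤ 1.42225 < 1.2 is false → out
[5] lift (3,11): star map gives 0.88159; window check -0.4 ≤ 0.88159 < 1.2 is true → IN Λ
[6] lift (-2,-12): star map gives 0.31099; window check -0.4 ≤ 0.31099 < 1.2 is true → IN Λ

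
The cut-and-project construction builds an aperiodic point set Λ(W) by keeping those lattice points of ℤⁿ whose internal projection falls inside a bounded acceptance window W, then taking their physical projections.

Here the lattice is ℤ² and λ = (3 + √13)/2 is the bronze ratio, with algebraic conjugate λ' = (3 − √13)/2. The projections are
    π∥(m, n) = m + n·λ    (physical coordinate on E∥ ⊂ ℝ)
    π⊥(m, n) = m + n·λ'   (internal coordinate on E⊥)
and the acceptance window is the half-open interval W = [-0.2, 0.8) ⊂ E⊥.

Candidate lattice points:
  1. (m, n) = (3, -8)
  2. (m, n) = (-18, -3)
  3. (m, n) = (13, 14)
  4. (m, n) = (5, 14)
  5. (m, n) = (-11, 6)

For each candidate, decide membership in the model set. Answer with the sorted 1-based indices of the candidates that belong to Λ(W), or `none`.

4

Numerically λ ≈ 3.302776 and λ' = −1/λ ≈ -0.302776.
candidate 1: (m,n)=(3,-8) → π∥ = 3-8·λ ≈ -23.422205, π⊥ = 3-8·λ' ≈ 5.422205 ∉ [-0.2, 0.8) ⇒ out
candidate 2: (m,n)=(-18,-3) → π∥ = -18-3·λ ≈ -27.908327, π⊥ = -18-3·λ' ≈ -17.091673 ∉ [-0.2, 0.8) ⇒ out
candidate 3: (m,n)=(13,14) → π∥ = 13+14·λ ≈ 59.238859, π⊥ = 13+14·λ' ≈ 8.761141 ∉ [-0.2, 0.8) ⇒ out
candidate 4: (m,n)=(5,14) → π∥ = 5+14·λ ≈ 51.238859, π⊥ = 5+14·λ' ≈ 0.761141 ∈ [-0.2, 0.8) ⇒ IN Λ
candidate 5: (m,n)=(-11,6) → π∥ = -11+6·λ ≈ 8.816654, π⊥ = -11+6·λ' ≈ -12.816654 ∉ [-0.2, 0.8) ⇒ out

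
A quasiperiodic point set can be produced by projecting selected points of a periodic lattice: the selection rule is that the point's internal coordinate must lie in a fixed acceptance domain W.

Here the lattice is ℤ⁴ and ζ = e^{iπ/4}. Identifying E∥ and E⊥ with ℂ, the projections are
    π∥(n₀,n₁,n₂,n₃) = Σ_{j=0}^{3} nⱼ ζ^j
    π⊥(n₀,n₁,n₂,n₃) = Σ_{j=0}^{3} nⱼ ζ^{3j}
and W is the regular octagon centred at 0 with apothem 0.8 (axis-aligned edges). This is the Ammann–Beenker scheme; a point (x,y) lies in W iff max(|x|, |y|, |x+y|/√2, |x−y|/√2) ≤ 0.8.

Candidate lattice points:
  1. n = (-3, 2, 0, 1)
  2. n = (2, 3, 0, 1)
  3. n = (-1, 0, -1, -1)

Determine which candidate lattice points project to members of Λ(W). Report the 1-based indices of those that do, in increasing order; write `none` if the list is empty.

With ζ = e^{iπ/4} the internal vectors are ζ^0,ζ^3,ζ^6,ζ^9.
#1 (-3, 2, 0, 1): internal (-3.7071, 2.1213); octagon support 4.1213 vs apothem 0.8 → ∉ W
#2 (2, 3, 0, 1): internal (0.5858, 2.8284); octagon support 2.8284 vs apothem 0.8 → ∉ W
#3 (-1, 0, -1, -1): internal (-1.7071, 0.2929); octagon support 1.7071 vs apothem 0.8 → ∉ W

none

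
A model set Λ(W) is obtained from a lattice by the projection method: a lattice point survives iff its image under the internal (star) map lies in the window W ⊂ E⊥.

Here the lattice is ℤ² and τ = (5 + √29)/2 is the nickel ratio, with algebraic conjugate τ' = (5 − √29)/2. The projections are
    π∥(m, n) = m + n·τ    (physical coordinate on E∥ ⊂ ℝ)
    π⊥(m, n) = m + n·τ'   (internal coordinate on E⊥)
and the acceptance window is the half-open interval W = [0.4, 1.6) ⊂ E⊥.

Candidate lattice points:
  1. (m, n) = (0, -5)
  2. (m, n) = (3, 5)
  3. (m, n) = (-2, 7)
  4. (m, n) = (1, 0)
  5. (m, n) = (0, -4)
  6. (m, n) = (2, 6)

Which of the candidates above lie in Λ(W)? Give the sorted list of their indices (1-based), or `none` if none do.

τ' = (5−√29)/2 ≈ -0.1926.
#1 (0,-5): internal coord 0 + (-5)·τ' = +0.9629; +0.9629 ∈ [0.4, 1.6) → IN Λ
#2 (3,5): internal coord 3 + (5)·τ' = +2.0371; +2.0371 ∉ [0.4, 1.6) → out
#3 (-2,7): internal coord -2 + (7)·τ' = -3.3481; -3.3481 ∉ [0.4, 1.6) → out
#4 (1,0): internal coord 1 + (0)·τ' = +1.0000; +1.0000 ∈ [0.4, 1.6) → IN Λ
#5 (0,-4): internal coord 0 + (-4)·τ' = +0.7703; +0.7703 ∈ [0.4, 1.6) → IN Λ
#6 (2,6): internal coord 2 + (6)·τ' = +0.8445; +0.8445 ∈ [0.4, 1.6) → IN Λ

1, 4, 5, 6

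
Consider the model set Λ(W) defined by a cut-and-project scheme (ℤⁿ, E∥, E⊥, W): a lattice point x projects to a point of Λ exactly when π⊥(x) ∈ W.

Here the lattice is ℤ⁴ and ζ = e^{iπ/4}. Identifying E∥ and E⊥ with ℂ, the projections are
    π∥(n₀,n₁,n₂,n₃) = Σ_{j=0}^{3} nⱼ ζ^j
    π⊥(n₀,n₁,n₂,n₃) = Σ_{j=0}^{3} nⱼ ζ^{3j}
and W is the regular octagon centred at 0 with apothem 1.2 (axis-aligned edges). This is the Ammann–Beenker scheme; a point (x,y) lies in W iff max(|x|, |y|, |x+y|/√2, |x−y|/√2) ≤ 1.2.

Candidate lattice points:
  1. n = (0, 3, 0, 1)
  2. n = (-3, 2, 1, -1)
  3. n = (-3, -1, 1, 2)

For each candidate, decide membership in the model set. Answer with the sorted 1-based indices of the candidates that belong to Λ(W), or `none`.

π⊥(n) = n₀ + n₁ζ³ + n₂ζ⁶ + n₃ζ⁹ where ζ = e^{iπ/4}.
#1 (0, 3, 0, 1): internal (-1.414214, 2.828427); octagon support 3.000000 vs apothem 1.2 → ∉ W
#2 (-3, 2, 1, -1): internal (-5.121320, -0.292893); octagon support 5.121320 vs apothem 1.2 → ∉ W
#3 (-3, -1, 1, 2): internal (-0.878680, -0.292893); octagon support 0.878680 vs apothem 1.2 → ∈ W

3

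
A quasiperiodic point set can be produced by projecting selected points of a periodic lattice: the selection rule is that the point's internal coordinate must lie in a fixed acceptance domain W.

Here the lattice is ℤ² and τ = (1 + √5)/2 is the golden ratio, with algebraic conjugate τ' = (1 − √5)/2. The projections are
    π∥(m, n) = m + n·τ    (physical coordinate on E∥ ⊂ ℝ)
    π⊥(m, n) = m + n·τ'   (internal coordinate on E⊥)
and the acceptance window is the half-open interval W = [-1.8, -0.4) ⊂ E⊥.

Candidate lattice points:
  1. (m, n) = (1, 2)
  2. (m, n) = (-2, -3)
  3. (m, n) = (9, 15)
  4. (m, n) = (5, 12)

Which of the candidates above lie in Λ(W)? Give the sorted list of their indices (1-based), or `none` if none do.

Compute τ' = (1−√5)/2 = -0.61803, so π⊥(m,n) = m -0.61803·n.
candidate 1: (m,n)=(1,2) → π∥ = 1+2·τ ≈ 4.23607, π⊥ = 1+2·τ' ≈ -0.23607 ∉ [-1.8, -0.4) ⇒ out
candidate 2: (m,n)=(-2,-3) → π∥ = -2-3·τ ≈ -6.85410, π⊥ = -2-3·τ' ≈ -0.14590 ∉ [-1.8, -0.4) ⇒ out
candidate 3: (m,n)=(9,15) → π∥ = 9+15·τ ≈ 33.27051, π⊥ = 9+15·τ' ≈ -0.27051 ∉ [-1.8, -0.4) ⇒ out
candidate 4: (m,n)=(5,12) → π∥ = 5+12·τ ≈ 24.41641, π⊥ = 5+12·τ' ≈ -2.41641 ∉ [-1.8, -0.4) ⇒ out

none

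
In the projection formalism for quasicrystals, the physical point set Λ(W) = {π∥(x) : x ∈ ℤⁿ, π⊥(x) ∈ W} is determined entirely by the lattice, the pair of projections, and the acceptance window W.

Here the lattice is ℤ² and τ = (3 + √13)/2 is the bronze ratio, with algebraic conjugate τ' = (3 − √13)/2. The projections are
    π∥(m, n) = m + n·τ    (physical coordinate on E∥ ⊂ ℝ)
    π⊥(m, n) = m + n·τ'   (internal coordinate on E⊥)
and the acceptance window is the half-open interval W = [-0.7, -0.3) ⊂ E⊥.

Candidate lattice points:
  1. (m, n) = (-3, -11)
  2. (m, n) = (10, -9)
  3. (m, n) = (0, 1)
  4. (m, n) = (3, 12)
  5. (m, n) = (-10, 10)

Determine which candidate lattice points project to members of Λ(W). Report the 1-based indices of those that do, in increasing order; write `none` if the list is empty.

3, 4

Compute τ' = (3−√13)/2 = -0.302776, so π⊥(m,n) = m -0.302776·n.
[1] lift (-3,-11): star map gives 0.330532; window check -0.7 ≤ 0.330532 < -0.3 is false → out
[2] lift (10,-9): star map gives 12.724981; window check -0.7 ≤ 12.724981 < -0.3 is false → out
[3] lift (0,1): star map gives -0.302776; window check -0.7 ≤ -0.302776 < -0.3 is true → IN Λ
[4] lift (3,12): star map gives -0.633308; window check -0.7 ≤ -0.633308 < -0.3 is true → IN Λ
[5] lift (-10,10): star map gives -13.027756; window check -0.7 ≤ -13.027756 < -0.3 is false → out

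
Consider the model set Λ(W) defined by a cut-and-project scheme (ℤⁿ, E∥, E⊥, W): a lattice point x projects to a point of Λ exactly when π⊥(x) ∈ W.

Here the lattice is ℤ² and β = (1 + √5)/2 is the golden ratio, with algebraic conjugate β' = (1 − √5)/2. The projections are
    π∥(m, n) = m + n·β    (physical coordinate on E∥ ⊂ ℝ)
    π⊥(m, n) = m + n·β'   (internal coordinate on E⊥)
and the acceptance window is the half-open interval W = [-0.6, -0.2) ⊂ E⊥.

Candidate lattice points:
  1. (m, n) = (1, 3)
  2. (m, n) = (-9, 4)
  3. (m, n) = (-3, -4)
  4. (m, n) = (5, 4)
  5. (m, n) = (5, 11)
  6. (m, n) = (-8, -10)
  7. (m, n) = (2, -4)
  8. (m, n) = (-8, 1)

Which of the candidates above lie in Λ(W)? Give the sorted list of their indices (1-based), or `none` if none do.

Compute β' = (1−√5)/2 = -0.618034, so π⊥(m,n) = m -0.618034·n.
candidate 1: (m,n)=(1,3) → π∥ = 1+3·β ≈ 5.854102, π⊥ = 1+3·β' ≈ -0.854102 ∉ [-0.6, -0.2) ⇒ out
candidate 2: (m,n)=(-9,4) → π∥ = -9+4·β ≈ -2.527864, π⊥ = -9+4·β' ≈ -11.472136 ∉ [-0.6, -0.2) ⇒ out
candidate 3: (m,n)=(-3,-4) → π∥ = -3-4·β ≈ -9.472136, π⊥ = -3-4·β' ≈ -0.527864 ∈ [-0.6, -0.2) ⇒ IN Λ
candidate 4: (m,n)=(5,4) → π∥ = 5+4·β ≈ 11.472136, π⊥ = 5+4·β' ≈ 2.527864 ∉ [-0.6, -0.2) ⇒ out
candidate 5: (m,n)=(5,11) → π∥ = 5+11·β ≈ 22.798374, π⊥ = 5+11·β' ≈ -1.798374 ∉ [-0.6, -0.2) ⇒ out
candidate 6: (m,n)=(-8,-10) → π∥ = -8-10·β ≈ -24.180340, π⊥ = -8-10·β' ≈ -1.819660 ∉ [-0.6, -0.2) ⇒ out
candidate 7: (m,n)=(2,-4) → π∥ = 2-4·β ≈ -4.472136, π⊥ = 2-4·β' ≈ 4.472136 ∉ [-0.6, -0.2) ⇒ out
candidate 8: (m,n)=(-8,1) → π∥ = -8+1·β ≈ -6.381966, π⊥ = -8+1·β' ≈ -8.618034 ∉ [-0.6, -0.2) ⇒ out

3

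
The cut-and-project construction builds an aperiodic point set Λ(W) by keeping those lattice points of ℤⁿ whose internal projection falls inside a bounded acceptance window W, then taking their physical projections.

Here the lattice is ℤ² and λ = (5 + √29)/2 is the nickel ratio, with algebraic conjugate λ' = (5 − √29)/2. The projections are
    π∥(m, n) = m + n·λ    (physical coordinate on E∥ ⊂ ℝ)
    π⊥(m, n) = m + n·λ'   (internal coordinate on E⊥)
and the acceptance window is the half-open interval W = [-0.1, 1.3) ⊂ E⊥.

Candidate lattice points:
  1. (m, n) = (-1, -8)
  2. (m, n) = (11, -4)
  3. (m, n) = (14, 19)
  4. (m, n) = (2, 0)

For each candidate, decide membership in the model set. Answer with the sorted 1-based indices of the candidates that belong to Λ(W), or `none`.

Compute λ' = (5−√29)/2 = -0.19258, so π⊥(m,n) = m -0.19258·n.
#1 (-1,-8): internal coord -1 + (-8)·λ' = +0.54066; +0.54066 ∈ [-0.1, 1.3) → IN Λ
#2 (11,-4): internal coord 11 + (-4)·λ' = +11.77033; +11.77033 ∉ [-0.1, 1.3) → out
#3 (14,19): internal coord 14 + (19)·λ' = +10.34093; +10.34093 ∉ [-0.1, 1.3) → out
#4 (2,0): internal coord 2 + (0)·λ' = +2.00000; +2.00000 ∉ [-0.1, 1.3) → out

1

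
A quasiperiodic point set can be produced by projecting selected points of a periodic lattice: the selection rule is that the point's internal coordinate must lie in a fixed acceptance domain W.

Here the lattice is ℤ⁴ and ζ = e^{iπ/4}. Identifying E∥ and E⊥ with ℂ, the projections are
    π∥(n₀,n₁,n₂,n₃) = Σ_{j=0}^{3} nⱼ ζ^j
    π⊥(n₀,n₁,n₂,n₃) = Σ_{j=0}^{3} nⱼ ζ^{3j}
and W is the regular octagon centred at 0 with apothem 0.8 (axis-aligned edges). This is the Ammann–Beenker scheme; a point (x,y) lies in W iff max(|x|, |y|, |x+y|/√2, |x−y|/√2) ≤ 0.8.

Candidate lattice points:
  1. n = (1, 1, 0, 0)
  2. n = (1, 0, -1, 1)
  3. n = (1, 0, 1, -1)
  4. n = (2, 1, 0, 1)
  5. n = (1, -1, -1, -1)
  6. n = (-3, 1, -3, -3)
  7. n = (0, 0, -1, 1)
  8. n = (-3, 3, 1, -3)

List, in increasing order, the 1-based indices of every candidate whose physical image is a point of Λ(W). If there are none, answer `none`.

1

π⊥(n) = n₀ + n₁ζ³ + n₂ζ⁶ + n₃ζ⁹ where ζ = e^{iπ/4}.
candidate 1: n = (1, 1, 0, 0) → π⊥ ≈ (+0.292893, +0.707107); max(|x|,|y|,|x±y|/√2) = 0.707107 ≤ 0.8 ⇒ ∈ W
candidate 2: n = (1, 0, -1, 1) → π⊥ ≈ (+1.707107, +1.707107); max(|x|,|y|,|x±y|/√2) = 2.414214 > 0.8 ⇒ ∉ W
candidate 3: n = (1, 0, 1, -1) → π⊥ ≈ (+0.292893, -1.707107); max(|x|,|y|,|x±y|/√2) = 1.707107 > 0.8 ⇒ ∉ W
candidate 4: n = (2, 1, 0, 1) → π⊥ ≈ (+2.000000, +1.414214); max(|x|,|y|,|x±y|/√2) = 2.414214 > 0.8 ⇒ ∉ W
candidate 5: n = (1, -1, -1, -1) → π⊥ ≈ (+1.000000, -0.414214); max(|x|,|y|,|x±y|/√2) = 1.000000 > 0.8 ⇒ ∉ W
candidate 6: n = (-3, 1, -3, -3) → π⊥ ≈ (-5.828427, +1.585786); max(|x|,|y|,|x±y|/√2) = 5.828427 > 0.8 ⇒ ∉ W
candidate 7: n = (0, 0, -1, 1) → π⊥ ≈ (+0.707107, +1.707107); max(|x|,|y|,|x±y|/√2) = 1.707107 > 0.8 ⇒ ∉ W
candidate 8: n = (-3, 3, 1, -3) → π⊥ ≈ (-7.242641, -1.000000); max(|x|,|y|,|x±y|/√2) = 7.242641 > 0.8 ⇒ ∉ W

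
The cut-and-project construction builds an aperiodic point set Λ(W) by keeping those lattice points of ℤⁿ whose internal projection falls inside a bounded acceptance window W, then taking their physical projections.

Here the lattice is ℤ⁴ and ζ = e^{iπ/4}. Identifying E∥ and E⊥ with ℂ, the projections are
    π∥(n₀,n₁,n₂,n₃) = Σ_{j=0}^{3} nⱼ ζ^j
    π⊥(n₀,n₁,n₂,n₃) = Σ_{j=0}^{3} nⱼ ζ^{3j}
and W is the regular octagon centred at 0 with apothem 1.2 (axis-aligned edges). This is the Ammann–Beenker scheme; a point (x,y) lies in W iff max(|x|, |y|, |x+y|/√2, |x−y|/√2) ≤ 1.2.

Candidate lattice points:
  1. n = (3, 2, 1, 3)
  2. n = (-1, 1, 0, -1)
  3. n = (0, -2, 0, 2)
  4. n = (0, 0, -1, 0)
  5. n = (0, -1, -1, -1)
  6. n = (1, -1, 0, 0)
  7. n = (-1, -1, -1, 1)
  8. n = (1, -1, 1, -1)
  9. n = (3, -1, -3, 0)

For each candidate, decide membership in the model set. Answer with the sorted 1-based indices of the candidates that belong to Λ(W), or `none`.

Internal map: ζ^{3j} for j=0..3 gives (1,0), (−√2/2,√2/2), (0,−1), (√2/2,√2/2).
#1 (3, 2, 1, 3): internal (3.707107, 2.535534); octagon support 4.414214 vs apothem 1.2 → ∉ W
#2 (-1, 1, 0, -1): internal (-2.414214, 0.000000); octagon support 2.414214 vs apothem 1.2 → ∉ W
#3 (0, -2, 0, 2): internal (2.828427, 0.000000); octagon support 2.828427 vs apothem 1.2 → ∉ W
#4 (0, 0, -1, 0): internal (0.000000, 1.000000); octagon support 1.000000 vs apothem 1.2 → ∈ W
#5 (0, -1, -1, -1): internal (0.000000, -0.414214); octagon support 0.414214 vs apothem 1.2 → ∈ W
#6 (1, -1, 0, 0): internal (1.707107, -0.707107); octagon support 1.707107 vs apothem 1.2 → ∉ W
#7 (-1, -1, -1, 1): internal (0.414214, 1.000000); octagon support 1.000000 vs apothem 1.2 → ∈ W
#8 (1, -1, 1, -1): internal (1.000000, -2.414214); octagon support 2.414214 vs apothem 1.2 → ∉ W
#9 (3, -1, -3, 0): internal (3.707107, 2.292893); octagon support 4.242641 vs apothem 1.2 → ∉ W

4, 5, 7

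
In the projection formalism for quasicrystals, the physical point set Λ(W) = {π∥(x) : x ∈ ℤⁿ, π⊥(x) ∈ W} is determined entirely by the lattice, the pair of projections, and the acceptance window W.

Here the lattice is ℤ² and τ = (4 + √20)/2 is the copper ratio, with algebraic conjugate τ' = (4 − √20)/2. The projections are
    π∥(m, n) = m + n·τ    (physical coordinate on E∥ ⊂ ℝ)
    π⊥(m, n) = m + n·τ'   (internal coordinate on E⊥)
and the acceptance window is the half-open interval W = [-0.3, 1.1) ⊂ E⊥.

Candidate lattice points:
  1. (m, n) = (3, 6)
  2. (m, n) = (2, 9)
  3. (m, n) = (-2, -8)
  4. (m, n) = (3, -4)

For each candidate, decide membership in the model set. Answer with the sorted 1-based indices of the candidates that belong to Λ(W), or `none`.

τ' = (4−√20)/2 ≈ -0.2361.
#1 (3,6): internal coord 3 + (6)·τ' = +1.5836; +1.5836 ∉ [-0.3, 1.1) → out
#2 (2,9): internal coord 2 + (9)·τ' = -0.1246; -0.1246 ∈ [-0.3, 1.1) → IN Λ
#3 (-2,-8): internal coord -2 + (-8)·τ' = -0.1115; -0.1115 ∈ [-0.3, 1.1) → IN Λ
#4 (3,-4): internal coord 3 + (-4)·τ' = +3.9443; +3.9443 ∉ [-0.3, 1.1) → out

2, 3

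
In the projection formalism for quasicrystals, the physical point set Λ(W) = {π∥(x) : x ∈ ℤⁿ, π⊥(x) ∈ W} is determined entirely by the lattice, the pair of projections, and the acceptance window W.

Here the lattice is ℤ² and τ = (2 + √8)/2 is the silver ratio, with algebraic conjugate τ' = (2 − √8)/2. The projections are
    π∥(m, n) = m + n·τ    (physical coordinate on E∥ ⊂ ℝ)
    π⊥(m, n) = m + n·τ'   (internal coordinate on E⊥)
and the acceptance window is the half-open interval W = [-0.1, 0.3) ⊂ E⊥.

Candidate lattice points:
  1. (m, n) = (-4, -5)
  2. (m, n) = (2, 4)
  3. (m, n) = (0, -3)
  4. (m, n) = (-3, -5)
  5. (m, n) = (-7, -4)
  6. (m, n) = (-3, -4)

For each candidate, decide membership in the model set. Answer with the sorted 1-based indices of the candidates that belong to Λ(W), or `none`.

none

Numerically τ ≈ 2.4142 and τ' = −1/τ ≈ -0.4142.
#1 (-4,-5): internal coord -4 + (-5)·τ' = -1.9289; -1.9289 ∉ [-0.1, 0.3) → out
#2 (2,4): internal coord 2 + (4)·τ' = +0.3431; +0.3431 ∉ [-0.1, 0.3) → out
#3 (0,-3): internal coord 0 + (-3)·τ' = +1.2426; +1.2426 ∉ [-0.1, 0.3) → out
#4 (-3,-5): internal coord -3 + (-5)·τ' = -0.9289; -0.9289 ∉ [-0.1, 0.3) → out
#5 (-7,-4): internal coord -7 + (-4)·τ' = -5.3431; -5.3431 ∉ [-0.1, 0.3) → out
#6 (-3,-4): internal coord -3 + (-4)·τ' = -1.3431; -1.3431 ∉ [-0.1, 0.3) → out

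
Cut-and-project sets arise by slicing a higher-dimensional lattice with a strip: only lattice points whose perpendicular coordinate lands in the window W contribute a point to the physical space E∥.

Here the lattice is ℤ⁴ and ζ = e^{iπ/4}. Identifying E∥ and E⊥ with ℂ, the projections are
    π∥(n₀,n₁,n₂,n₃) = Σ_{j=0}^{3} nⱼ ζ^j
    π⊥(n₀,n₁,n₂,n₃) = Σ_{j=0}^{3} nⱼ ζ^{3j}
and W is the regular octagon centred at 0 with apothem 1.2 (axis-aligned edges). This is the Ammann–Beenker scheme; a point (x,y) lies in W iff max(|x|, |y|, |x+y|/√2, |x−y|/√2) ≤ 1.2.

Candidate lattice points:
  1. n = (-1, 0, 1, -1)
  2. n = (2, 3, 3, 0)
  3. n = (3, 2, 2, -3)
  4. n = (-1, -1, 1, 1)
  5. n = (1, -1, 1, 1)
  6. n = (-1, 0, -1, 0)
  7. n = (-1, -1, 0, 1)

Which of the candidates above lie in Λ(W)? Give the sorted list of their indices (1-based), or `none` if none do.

With ζ = e^{iπ/4} the internal vectors are ζ^0,ζ^3,ζ^6,ζ^9.
candidate 1: n = (-1, 0, 1, -1) → π⊥ ≈ (-1.70711, -1.70711); max(|x|,|y|,|x±y|/√2) = 2.41421 > 1.2 ⇒ ∉ W
candidate 2: n = (2, 3, 3, 0) → π⊥ ≈ (-0.12132, -0.87868); max(|x|,|y|,|x±y|/√2) = 0.87868 ≤ 1.2 ⇒ ∈ W
candidate 3: n = (3, 2, 2, -3) → π⊥ ≈ (-0.53553, -2.70711); max(|x|,|y|,|x±y|/√2) = 2.70711 > 1.2 ⇒ ∉ W
candidate 4: n = (-1, -1, 1, 1) → π⊥ ≈ (+0.41421, -1.00000); max(|x|,|y|,|x±y|/√2) = 1.00000 ≤ 1.2 ⇒ ∈ W
candidate 5: n = (1, -1, 1, 1) → π⊥ ≈ (+2.41421, -1.00000); max(|x|,|y|,|x±y|/√2) = 2.41421 > 1.2 ⇒ ∉ W
candidate 6: n = (-1, 0, -1, 0) → π⊥ ≈ (-1.00000, +1.00000); max(|x|,|y|,|x±y|/√2) = 1.41421 > 1.2 ⇒ ∉ W
candidate 7: n = (-1, -1, 0, 1) → π⊥ ≈ (+0.41421, +0.00000); max(|x|,|y|,|x±y|/√2) = 0.41421 ≤ 1.2 ⇒ ∈ W

2, 4, 7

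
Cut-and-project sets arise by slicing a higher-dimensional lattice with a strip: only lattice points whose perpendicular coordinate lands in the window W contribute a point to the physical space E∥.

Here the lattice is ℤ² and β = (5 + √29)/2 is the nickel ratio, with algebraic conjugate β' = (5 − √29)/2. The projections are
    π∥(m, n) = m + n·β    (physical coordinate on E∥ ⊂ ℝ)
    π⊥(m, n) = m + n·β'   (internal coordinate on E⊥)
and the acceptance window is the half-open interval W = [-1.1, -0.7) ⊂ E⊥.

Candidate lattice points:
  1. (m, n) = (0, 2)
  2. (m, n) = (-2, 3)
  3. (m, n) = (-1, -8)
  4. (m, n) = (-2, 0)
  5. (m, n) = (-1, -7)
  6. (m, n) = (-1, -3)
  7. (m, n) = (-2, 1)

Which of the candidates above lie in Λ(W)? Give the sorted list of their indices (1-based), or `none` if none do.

Numerically β ≈ 5.1926 and β' = −1/β ≈ -0.1926.
candidate 1: (m,n)=(0,2) → π∥ = 0+2·β ≈ 10.3852, π⊥ = 0+2·β' ≈ -0.3852 ∉ [-1.1, -0.7) ⇒ out
candidate 2: (m,n)=(-2,3) → π∥ = -2+3·β ≈ 13.5777, π⊥ = -2+3·β' ≈ -2.5777 ∉ [-1.1, -0.7) ⇒ out
candidate 3: (m,n)=(-1,-8) → π∥ = -1-8·β ≈ -42.5407, π⊥ = -1-8·β' ≈ 0.5407 ∉ [-1.1, -0.7) ⇒ out
candidate 4: (m,n)=(-2,0) → π∥ = -2+0·β ≈ -2.0000, π⊥ = -2+0·β' ≈ -2.0000 ∉ [-1.1, -0.7) ⇒ out
candidate 5: (m,n)=(-1,-7) → π∥ = -1-7·β ≈ -37.3481, π⊥ = -1-7·β' ≈ 0.3481 ∉ [-1.1, -0.7) ⇒ out
candidate 6: (m,n)=(-1,-3) → π∥ = -1-3·β ≈ -16.5777, π⊥ = -1-3·β' ≈ -0.4223 ∉ [-1.1, -0.7) ⇒ out
candidate 7: (m,n)=(-2,1) → π∥ = -2+1·β ≈ 3.1926, π⊥ = -2+1·β' ≈ -2.1926 ∉ [-1.1, -0.7) ⇒ out

none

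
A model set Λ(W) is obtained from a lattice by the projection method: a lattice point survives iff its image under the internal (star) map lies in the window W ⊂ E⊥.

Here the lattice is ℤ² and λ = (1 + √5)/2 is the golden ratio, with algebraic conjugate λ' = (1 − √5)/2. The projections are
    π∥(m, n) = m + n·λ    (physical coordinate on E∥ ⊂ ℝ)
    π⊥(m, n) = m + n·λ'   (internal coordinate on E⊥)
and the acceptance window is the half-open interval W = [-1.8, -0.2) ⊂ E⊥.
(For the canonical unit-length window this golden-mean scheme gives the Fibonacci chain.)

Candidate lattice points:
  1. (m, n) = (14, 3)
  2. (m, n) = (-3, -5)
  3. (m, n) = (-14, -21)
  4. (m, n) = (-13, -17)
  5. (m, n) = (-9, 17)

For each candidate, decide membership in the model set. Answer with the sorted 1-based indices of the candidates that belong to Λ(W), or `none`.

3

λ' = (1−√5)/2 ≈ -0.61803.
#1 (14,3): internal coord 14 + (3)·λ' = +12.14590; +12.14590 ∉ [-1.8, -0.2) → out
#2 (-3,-5): internal coord -3 + (-5)·λ' = +0.09017; +0.09017 ∉ [-1.8, -0.2) → out
#3 (-14,-21): internal coord -14 + (-21)·λ' = -1.02129; -1.02129 ∈ [-1.8, -0.2) → IN Λ
#4 (-13,-17): internal coord -13 + (-17)·λ' = -2.49342; -2.49342 ∉ [-1.8, -0.2) → out
#5 (-9,17): internal coord -9 + (17)·λ' = -19.50658; -19.50658 ∉ [-1.8, -0.2) → out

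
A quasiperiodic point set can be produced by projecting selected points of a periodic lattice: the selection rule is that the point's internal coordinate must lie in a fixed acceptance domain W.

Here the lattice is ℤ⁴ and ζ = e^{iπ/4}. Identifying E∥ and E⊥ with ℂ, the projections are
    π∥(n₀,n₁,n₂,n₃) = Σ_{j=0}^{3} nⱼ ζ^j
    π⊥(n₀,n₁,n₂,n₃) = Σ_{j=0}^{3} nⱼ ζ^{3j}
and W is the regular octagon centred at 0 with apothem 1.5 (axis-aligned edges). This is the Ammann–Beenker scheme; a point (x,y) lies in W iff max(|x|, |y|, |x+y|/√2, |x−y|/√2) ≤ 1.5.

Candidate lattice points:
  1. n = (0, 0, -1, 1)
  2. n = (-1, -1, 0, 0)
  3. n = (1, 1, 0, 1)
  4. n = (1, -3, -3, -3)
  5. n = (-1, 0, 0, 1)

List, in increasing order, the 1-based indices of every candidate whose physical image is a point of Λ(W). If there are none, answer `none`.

With ζ = e^{iπ/4} the internal vectors are ζ^0,ζ^3,ζ^6,ζ^9.
#1 (0, 0, -1, 1): internal (0.707107, 1.707107); octagon support 1.707107 vs apothem 1.5 → ∉ W
#2 (-1, -1, 0, 0): internal (-0.292893, -0.707107); octagon support 0.707107 vs apothem 1.5 → ∈ W
#3 (1, 1, 0, 1): internal (1.000000, 1.414214); octagon support 1.707107 vs apothem 1.5 → ∉ W
#4 (1, -3, -3, -3): internal (1.000000, -1.242641); octagon support 1.585786 vs apothem 1.5 → ∉ W
#5 (-1, 0, 0, 1): internal (-0.292893, 0.707107); octagon support 0.707107 vs apothem 1.5 → ∈ W

2, 5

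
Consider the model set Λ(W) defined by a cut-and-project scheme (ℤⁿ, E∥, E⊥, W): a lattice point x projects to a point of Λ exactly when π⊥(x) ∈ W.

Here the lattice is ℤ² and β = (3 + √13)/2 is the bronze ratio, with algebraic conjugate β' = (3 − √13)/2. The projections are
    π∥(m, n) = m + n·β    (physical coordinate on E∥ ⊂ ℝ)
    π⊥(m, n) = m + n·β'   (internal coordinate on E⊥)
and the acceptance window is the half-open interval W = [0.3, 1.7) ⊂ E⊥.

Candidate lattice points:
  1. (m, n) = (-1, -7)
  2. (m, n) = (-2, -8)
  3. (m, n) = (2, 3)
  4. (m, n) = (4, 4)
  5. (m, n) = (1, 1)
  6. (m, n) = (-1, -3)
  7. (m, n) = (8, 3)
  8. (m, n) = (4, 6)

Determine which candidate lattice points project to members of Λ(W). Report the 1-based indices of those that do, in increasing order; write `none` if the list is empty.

1, 2, 3, 5

Compute β' = (3−√13)/2 = -0.3028, so π⊥(m,n) = m -0.3028·n.
candidate 1: (m,n)=(-1,-7) → π∥ = -1-7·β ≈ -24.1194, π⊥ = -1-7·β' ≈ 1.1194 ∈ [0.3, 1.7) ⇒ IN Λ
candidate 2: (m,n)=(-2,-8) → π∥ = -2-8·β ≈ -28.4222, π⊥ = -2-8·β' ≈ 0.4222 ∈ [0.3, 1.7) ⇒ IN Λ
candidate 3: (m,n)=(2,3) → π∥ = 2+3·β ≈ 11.9083, π⊥ = 2+3·β' ≈ 1.0917 ∈ [0.3, 1.7) ⇒ IN Λ
candidate 4: (m,n)=(4,4) → π∥ = 4+4·β ≈ 17.2111, π⊥ = 4+4·β' ≈ 2.7889 ∉ [0.3, 1.7) ⇒ out
candidate 5: (m,n)=(1,1) → π∥ = 1+1·β ≈ 4.3028, π⊥ = 1+1·β' ≈ 0.6972 ∈ [0.3, 1.7) ⇒ IN Λ
candidate 6: (m,n)=(-1,-3) → π∥ = -1-3·β ≈ -10.9083, π⊥ = -1-3·β' ≈ -0.0917 ∉ [0.3, 1.7) ⇒ out
candidate 7: (m,n)=(8,3) → π∥ = 8+3·β ≈ 17.9083, π⊥ = 8+3·β' ≈ 7.0917 ∉ [0.3, 1.7) ⇒ out
candidate 8: (m,n)=(4,6) → π∥ = 4+6·β ≈ 23.8167, π⊥ = 4+6·β' ≈ 2.1833 ∉ [0.3, 1.7) ⇒ out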